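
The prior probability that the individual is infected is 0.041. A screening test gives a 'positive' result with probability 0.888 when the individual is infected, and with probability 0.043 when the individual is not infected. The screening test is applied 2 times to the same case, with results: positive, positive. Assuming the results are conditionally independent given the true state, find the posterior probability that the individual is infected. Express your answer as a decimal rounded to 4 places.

Posterior P(H) ≈ 0.9480

With H the event that the individual is infected, the joint likelihood of the observed sequence is P(data|H) = 0.888·0.888 = 0.78854 and P(data|¬H) = 0.043·0.043 = 0.0018490.
Bayes: P(H|data) = 0.041·0.78854 / (0.041·0.78854 + 0.959·0.0018490) = 0.032330/0.034103 = 0.9480.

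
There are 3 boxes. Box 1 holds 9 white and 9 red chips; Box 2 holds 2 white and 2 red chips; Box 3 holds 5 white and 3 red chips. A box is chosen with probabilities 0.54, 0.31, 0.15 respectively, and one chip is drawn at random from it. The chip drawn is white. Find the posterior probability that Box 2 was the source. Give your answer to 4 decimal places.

Posterior probability ≈ 0.2988

Tabulate prior·likelihood by source: [1] prior 0.54, lik 0.5, product 0.2700; [2] prior 0.31, lik 0.5, product 0.1550; [3] prior 0.15, lik 0.625, product 0.09375.
Normalizing constant = 0.51875; the posterior for Box 2 is its product over the sum, 0.1550/0.51875 = 0.2988.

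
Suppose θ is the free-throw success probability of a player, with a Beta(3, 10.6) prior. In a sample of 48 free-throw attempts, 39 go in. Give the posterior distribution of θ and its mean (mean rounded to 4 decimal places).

Observing 39 successes and 9 failures updates Beta(3, 10.6) by adding the success and failure counts to the two shape parameters: α = 3+39 = 42, β = 10.6+9 = 19.6.
Posterior mean = α/(α+β) = 42/61.6 = 0.6818.

Posterior: Beta(42, 19.6); mean ≈ 0.6818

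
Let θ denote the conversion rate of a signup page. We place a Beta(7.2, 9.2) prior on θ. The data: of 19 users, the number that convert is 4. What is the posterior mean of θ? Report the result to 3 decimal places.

Posterior mean ≈ 0.316

Observing 4 successes and 15 failures updates Beta(7.2, 9.2) by adding the success and failure counts to the two shape parameters: α = 7.2+4 = 11.2, β = 9.2+15 = 24.2.
Posterior mean = α/(α+β) = 11.2/35.4 = 0.316.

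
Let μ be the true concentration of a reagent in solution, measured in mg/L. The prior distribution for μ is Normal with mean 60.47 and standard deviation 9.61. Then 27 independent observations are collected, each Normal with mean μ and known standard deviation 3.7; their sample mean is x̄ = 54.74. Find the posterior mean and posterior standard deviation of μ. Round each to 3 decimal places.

With known σ, the Normal prior is conjugate. Weight on the data is w = (n/σ²)/(n/σ² + 1/τ₀²) = 1.97224/(1.97224+0.0108281) = 0.99454.
Posterior mean = w·x̄ + (1−w)·μ₀ = 0.99454·54.74 + 0.0054603·60.47 = 54.771. Posterior variance = 1/(1.97224+0.0108281) = 0.504268, so SD = 0.710.

Posterior mean ≈ 54.771; posterior SD ≈ 0.710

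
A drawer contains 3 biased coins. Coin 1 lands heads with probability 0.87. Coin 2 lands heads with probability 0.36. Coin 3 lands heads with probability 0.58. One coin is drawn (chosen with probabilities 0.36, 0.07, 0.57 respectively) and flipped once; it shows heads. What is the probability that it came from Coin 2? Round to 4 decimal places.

Posterior probability ≈ 0.0377

Tabulate prior·likelihood by source: [1] prior 0.36, lik 0.87, product 0.3132; [2] prior 0.07, lik 0.36, product 0.02520; [3] prior 0.57, lik 0.58, product 0.3306.
Normalizing constant = 0.66900; the posterior for Coin 2 is its product over the sum, 0.02520/0.66900 = 0.0377.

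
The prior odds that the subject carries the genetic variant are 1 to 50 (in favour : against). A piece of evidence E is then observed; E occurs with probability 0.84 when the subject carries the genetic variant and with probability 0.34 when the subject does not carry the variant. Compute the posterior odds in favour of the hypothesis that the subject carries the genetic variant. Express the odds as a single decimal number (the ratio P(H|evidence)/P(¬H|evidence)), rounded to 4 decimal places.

Prior odds = 1/50 = 0.020000. In log-odds, ln(0.020000) = -3.9120.
Add log likelihood ratio: ln(2.4706) = 0.90446.
Posterior log-odds = -3.0076, so posterior odds = exp(-3.0076) = 0.049412.

Posterior odds ≈ 0.0494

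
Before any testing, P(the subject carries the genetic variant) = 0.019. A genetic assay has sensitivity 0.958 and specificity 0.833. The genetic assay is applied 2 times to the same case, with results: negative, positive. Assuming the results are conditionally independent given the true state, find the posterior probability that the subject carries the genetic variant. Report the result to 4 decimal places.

Let H be the event that the subject carries the genetic variant; start with P(H) = 0.019. P('positive'|H) = 0.958, P('positive'|¬H) = 0.167.
Update on result 1 ('negative'): P(H) ← 0.042·0.0190 / (0.042·0.0190 + 0.833·0.9810) = 0.00079800/0.81797 = 0.0010.
Update on result 2 ('positive'): P(H) ← 0.958·0.0010 / (0.958·0.0010 + 0.167·0.9990) = 0.00093461/0.16777 = 0.0056.

Posterior P(H) ≈ 0.0056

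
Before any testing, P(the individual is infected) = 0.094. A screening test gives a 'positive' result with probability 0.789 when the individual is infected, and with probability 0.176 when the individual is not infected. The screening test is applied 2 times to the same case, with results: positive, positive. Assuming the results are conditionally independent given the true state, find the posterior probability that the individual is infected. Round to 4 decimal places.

Let H be the event that the individual is infected; start with P(H) = 0.094. P('positive'|H) = 0.789, P('positive'|¬H) = 0.176.
Update on result 1 ('positive'): P(H) ← 0.789·0.0940 / (0.789·0.0940 + 0.176·0.9060) = 0.074166/0.23362 = 0.3175.
Update on result 2 ('positive'): P(H) ← 0.789·0.3175 / (0.789·0.3175 + 0.176·0.6825) = 0.25048/0.37060 = 0.6759.

Posterior P(H) ≈ 0.6759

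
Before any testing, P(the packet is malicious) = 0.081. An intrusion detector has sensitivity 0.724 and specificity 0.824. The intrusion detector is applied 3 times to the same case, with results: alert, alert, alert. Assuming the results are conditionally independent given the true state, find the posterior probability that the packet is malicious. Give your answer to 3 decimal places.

Let H be the event that the packet is malicious; start with P(H) = 0.081. P('alert'|H) = 0.724, P('alert'|¬H) = 0.176.
Update on result 1 ('alert'): P(H) ← 0.724·0.0810 / (0.724·0.0810 + 0.176·0.9190) = 0.058644/0.22039 = 0.2661.
Update on result 2 ('alert'): P(H) ← 0.724·0.2661 / (0.724·0.2661 + 0.176·0.7339) = 0.19265/0.32182 = 0.5986.
Update on result 3 ('alert'): P(H) ← 0.724·0.5986 / (0.724·0.5986 + 0.176·0.4014) = 0.43341/0.50405 = 0.8599.

Posterior P(H) ≈ 0.860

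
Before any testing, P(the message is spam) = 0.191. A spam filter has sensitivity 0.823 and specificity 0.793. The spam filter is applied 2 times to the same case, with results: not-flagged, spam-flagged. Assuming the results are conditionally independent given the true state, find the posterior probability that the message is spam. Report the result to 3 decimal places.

Posterior P(H) ≈ 0.173

Let H be the event that the message is spam; start with P(H) = 0.191. P('spam-flagged'|H) = 0.823, P('spam-flagged'|¬H) = 0.207.
Update on result 1 ('not-flagged'): P(H) ← 0.177·0.1910 / (0.177·0.1910 + 0.793·0.8090) = 0.033807/0.67534 = 0.0501.
Update on result 2 ('spam-flagged'): P(H) ← 0.823·0.0501 / (0.823·0.0501 + 0.207·0.9499) = 0.041199/0.23784 = 0.1732.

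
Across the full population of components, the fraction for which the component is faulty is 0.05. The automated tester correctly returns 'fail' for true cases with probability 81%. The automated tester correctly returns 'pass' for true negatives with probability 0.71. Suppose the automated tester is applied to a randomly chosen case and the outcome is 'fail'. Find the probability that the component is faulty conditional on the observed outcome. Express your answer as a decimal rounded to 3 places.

Write H for 'the component is faulty'. Prior odds H:¬H = 0.05/0.95 = 0.052632. For the 'fail' outcome, the likelihood ratio is 0.81/0.29 = 2.7931.
Posterior odds = 0.052632 × 2.7931 = 0.14701, so P(H|E) = 0.14701/(1+0.14701) = 0.128.

P(H | E) ≈ 0.128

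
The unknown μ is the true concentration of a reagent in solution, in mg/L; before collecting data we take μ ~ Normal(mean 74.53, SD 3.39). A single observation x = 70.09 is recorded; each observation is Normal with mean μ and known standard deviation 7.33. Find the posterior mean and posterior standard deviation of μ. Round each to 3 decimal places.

With known σ, the Normal prior is conjugate. Weight on the data is w = (n/σ²)/(n/σ² + 1/τ₀²) = 0.0186120/(0.0186120+0.0870163) = 0.17620.
Posterior mean = w·x̄ + (1−w)·μ₀ = 0.17620·70.09 + 0.82380·74.53 = 73.748. Posterior variance = 1/(0.0186120+0.0870163) = 9.46716, so SD = 3.077.

Posterior mean ≈ 73.748; posterior SD ≈ 3.077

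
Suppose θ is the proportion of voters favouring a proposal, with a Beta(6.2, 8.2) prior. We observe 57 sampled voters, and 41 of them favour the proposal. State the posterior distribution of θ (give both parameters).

Observing 41 successes and 16 failures updates Beta(6.2, 8.2) by adding the success and failure counts to the two shape parameters: α = 6.2+41 = 47.2, β = 8.2+16 = 24.2.

Posterior: Beta(47.2, 24.2)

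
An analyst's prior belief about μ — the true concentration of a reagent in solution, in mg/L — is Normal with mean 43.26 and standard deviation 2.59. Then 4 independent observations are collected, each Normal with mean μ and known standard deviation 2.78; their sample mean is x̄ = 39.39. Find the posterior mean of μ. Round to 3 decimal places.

With known σ, the Normal prior is conjugate. Weight on the data is w = (n/σ²)/(n/σ² + 1/τ₀²) = 0.517572/(0.517572+0.149074) = 0.77638.
Posterior mean = w·x̄ + (1−w)·μ₀ = 0.77638·39.39 + 0.22362·43.26 = 40.255.

Posterior mean ≈ 40.255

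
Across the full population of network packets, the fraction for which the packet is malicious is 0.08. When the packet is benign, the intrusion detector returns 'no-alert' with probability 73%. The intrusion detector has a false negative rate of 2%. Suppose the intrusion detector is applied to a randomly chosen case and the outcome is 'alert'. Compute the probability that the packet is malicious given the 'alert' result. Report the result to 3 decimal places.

P(H | E) ≈ 0.240

Let H be the event that the packet is malicious. P(H) = 0.08, so P(¬H) = 0.92. With E the 'alert' result, P(E|H) = 0.98 and P(E|¬H) = 0.27.
P(E) = 0.98·0.08 + 0.27·0.92 = 0.078400 + 0.24840 = 0.32680.
By Bayes' theorem, P(H|E) = 0.078400 / 0.32680 = 0.240.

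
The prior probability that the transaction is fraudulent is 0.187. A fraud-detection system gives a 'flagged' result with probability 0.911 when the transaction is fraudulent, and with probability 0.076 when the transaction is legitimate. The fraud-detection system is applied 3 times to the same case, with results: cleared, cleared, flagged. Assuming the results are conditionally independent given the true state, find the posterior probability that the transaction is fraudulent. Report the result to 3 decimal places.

Let H be the event that the transaction is fraudulent; start with P(H) = 0.187. P('flagged'|H) = 0.911, P('flagged'|¬H) = 0.076.
Update on result 1 ('cleared'): P(H) ← 0.089·0.1870 / (0.089·0.1870 + 0.924·0.8130) = 0.016643/0.76785 = 0.0217.
Update on result 2 ('cleared'): P(H) ← 0.089·0.0217 / (0.089·0.0217 + 0.924·0.9783) = 0.0019290/0.90590 = 0.0021.
Update on result 3 ('flagged'): P(H) ← 0.911·0.0021 / (0.911·0.0021 + 0.076·0.9979) = 0.0019399/0.077778 = 0.0249.

Posterior P(H) ≈ 0.025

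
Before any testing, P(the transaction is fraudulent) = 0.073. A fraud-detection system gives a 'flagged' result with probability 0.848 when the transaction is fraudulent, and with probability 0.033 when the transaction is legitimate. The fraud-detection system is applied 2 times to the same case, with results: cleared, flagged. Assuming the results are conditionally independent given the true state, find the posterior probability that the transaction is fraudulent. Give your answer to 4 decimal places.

With H the event that the transaction is fraudulent, the joint likelihood of the observed sequence is P(data|H) = 0.152·0.848 = 0.12890 and P(data|¬H) = 0.967·0.033 = 0.031911.
Bayes: P(H|data) = 0.073·0.12890 / (0.073·0.12890 + 0.927·0.031911) = 0.0094094/0.038991 = 0.2413.

Posterior P(H) ≈ 0.2413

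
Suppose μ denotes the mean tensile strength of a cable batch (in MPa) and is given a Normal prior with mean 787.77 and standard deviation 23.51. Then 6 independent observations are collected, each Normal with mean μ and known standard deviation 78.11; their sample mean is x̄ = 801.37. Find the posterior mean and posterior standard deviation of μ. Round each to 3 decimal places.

Prior precision 1/τ₀² = 1/23.51² = 0.00180923; data precision n/σ² = 6/78.11² = 0.00098342.
Posterior precision = 0.00180923 + 0.00098342 = 0.00279265, giving posterior SD = 1/√0.00279265 = 18.923.
Posterior mean = (0.00180923·787.77 + 0.00098342·801.37) / 0.00279265 = 792.559.

Posterior mean ≈ 792.559; posterior SD ≈ 18.923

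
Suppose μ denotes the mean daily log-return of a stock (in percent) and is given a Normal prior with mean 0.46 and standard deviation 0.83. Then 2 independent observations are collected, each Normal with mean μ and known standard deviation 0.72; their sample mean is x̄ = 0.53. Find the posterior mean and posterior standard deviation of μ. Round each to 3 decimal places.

Posterior mean ≈ 0.511; posterior SD ≈ 0.434

Prior precision 1/τ₀² = 1/0.83² = 1.45159; data precision n/σ² = 2/0.72² = 3.85802.
Posterior precision = 1.45159 + 3.85802 = 5.30961, giving posterior SD = 1/√5.30961 = 0.434.
Posterior mean = (1.45159·0.46 + 3.85802·0.53) / 5.30961 = 0.511.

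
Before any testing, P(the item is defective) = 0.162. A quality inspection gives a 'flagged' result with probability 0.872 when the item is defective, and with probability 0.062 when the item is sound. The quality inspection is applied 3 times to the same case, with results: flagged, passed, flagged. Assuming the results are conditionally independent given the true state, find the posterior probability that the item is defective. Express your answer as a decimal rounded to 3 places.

Let H be the event that the item is defective; start with P(H) = 0.162. P('flagged'|H) = 0.872, P('flagged'|¬H) = 0.062.
Update on result 1 ('flagged'): P(H) ← 0.872·0.1620 / (0.872·0.1620 + 0.062·0.8380) = 0.14126/0.19322 = 0.7311.
Update on result 2 ('passed'): P(H) ← 0.128·0.7311 / (0.128·0.7311 + 0.938·0.2689) = 0.093581/0.34581 = 0.2706.
Update on result 3 ('flagged'): P(H) ← 0.872·0.2706 / (0.872·0.2706 + 0.062·0.7294) = 0.23598/0.28120 = 0.8392.

Posterior P(H) ≈ 0.839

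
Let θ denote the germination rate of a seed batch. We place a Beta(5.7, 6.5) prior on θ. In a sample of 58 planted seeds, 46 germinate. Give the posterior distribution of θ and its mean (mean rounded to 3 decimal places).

Posterior: Beta(51.7, 18.5); mean ≈ 0.736

Observing 46 successes and 12 failures updates Beta(5.7, 6.5) by adding the success and failure counts to the two shape parameters: α = 5.7+46 = 51.7, β = 6.5+12 = 18.5.
E[θ | data] = 51.7/(51.7+18.5) = 0.736.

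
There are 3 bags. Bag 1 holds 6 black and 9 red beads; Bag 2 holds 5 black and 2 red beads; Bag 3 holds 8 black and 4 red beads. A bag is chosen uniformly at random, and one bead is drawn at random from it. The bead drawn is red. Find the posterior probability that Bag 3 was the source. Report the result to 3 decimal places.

Tabulate prior·likelihood by source: [1] prior 0.333333, lik 0.6, product 0.2000; [2] prior 0.333333, lik 0.2857, product 0.09524; [3] prior 0.333333, lik 0.3333, product 0.1111.
Normalizing constant = 0.40635; the posterior for Bag 3 is its product over the sum, 0.1111/0.40635 = 0.273.

Posterior probability ≈ 0.273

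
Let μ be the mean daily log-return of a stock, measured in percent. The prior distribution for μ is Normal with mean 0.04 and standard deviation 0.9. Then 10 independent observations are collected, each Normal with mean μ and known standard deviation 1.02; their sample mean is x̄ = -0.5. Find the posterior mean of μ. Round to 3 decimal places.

Posterior mean ≈ -0.439

With known σ, the Normal prior is conjugate. Weight on the data is w = (n/σ²)/(n/σ² + 1/τ₀²) = 9.61169/(9.61169+1.23457) = 0.88618.
Posterior mean = w·x̄ + (1−w)·μ₀ = 0.88618·-0.5 + 0.11382·0.04 = -0.439.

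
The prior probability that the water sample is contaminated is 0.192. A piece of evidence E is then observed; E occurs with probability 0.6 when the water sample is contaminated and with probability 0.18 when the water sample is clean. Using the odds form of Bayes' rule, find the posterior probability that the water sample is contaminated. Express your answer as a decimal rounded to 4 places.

Posterior probability ≈ 0.4420

Prior odds = 0.192/(1−0.192) = 0.23762.
Likelihood ratio for E = 0.6/0.18 = 3.3333.
Posterior odds = prior odds × LR = 0.79208.
Posterior probability = odds/(1+odds) = 0.79208/1.7921 = 0.4420.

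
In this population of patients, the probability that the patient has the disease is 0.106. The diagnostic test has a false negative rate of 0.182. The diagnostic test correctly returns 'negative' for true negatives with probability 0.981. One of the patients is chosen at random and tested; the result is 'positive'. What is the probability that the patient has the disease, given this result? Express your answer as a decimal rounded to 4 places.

Let H be the event that the patient has the disease. P(H) = 0.106, so P(¬H) = 0.894. With E the 'positive' result, P(E|H) = 0.818 and P(E|¬H) = 0.019.
P(E) = 0.818·0.106 + 0.019·0.894 = 0.086708 + 0.016986 = 0.10369.
By Bayes' theorem, P(H|E) = 0.086708 / 0.10369 = 0.8362.

P(H | E) ≈ 0.8362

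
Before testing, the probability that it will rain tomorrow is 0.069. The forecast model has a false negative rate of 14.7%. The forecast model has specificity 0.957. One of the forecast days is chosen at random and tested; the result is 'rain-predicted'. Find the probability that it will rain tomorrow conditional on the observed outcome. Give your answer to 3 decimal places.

Write H for 'it will rain tomorrow'. Prior odds H:¬H = 0.069/0.931 = 0.074114. For the 'rain-predicted' outcome, the likelihood ratio is 0.853/0.043 = 19.837.
Posterior odds = 0.074114 × 19.837 = 1.4702, so P(H|E) = 1.4702/(1+1.4702) = 0.595.

P(H | E) ≈ 0.595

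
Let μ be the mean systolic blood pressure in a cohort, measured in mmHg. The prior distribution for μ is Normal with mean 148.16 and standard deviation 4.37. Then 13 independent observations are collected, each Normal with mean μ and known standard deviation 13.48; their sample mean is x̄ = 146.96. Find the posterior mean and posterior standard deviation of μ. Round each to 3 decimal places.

Posterior mean ≈ 147.467; posterior SD ≈ 2.841

Prior precision 1/τ₀² = 1/4.37² = 0.0523645; data precision n/σ² = 13/13.48² = 0.0715424.
Posterior precision = 0.0523645 + 0.0715424 = 0.123907, giving posterior SD = 1/√0.123907 = 2.841.
Posterior mean = (0.0523645·148.16 + 0.0715424·146.96) / 0.123907 = 147.467.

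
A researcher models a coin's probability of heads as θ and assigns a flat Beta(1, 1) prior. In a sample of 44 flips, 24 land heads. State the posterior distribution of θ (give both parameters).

The binomial likelihood is conjugate to the Beta prior: with 24 successes and 20 failures, the posterior is Beta(1+24, 1+20) = Beta(25, 21).

Posterior: Beta(25, 21)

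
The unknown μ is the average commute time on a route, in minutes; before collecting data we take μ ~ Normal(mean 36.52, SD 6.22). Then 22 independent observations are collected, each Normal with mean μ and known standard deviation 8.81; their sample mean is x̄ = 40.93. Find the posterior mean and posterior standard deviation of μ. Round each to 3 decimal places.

With known σ, the Normal prior is conjugate. Weight on the data is w = (n/σ²)/(n/σ² + 1/τ₀²) = 0.283446/(0.283446+0.0258475) = 0.91643.
Posterior mean = w·x̄ + (1−w)·μ₀ = 0.91643·40.93 + 0.083570·36.52 = 40.561. Posterior variance = 1/(0.283446+0.0258475) = 3.23317, so SD = 1.798.

Posterior mean ≈ 40.561; posterior SD ≈ 1.798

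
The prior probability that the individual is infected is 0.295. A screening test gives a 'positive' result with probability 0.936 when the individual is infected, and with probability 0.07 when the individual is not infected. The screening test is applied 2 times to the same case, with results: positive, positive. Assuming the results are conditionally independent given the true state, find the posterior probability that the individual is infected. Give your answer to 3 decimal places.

Posterior P(H) ≈ 0.987

With H the event that the individual is infected, the joint likelihood of the observed sequence is P(data|H) = 0.936·0.936 = 0.87610 and P(data|¬H) = 0.07·0.07 = 0.0049000.
Bayes: P(H|data) = 0.295·0.87610 / (0.295·0.87610 + 0.705·0.0049000) = 0.25845/0.26190 = 0.9868.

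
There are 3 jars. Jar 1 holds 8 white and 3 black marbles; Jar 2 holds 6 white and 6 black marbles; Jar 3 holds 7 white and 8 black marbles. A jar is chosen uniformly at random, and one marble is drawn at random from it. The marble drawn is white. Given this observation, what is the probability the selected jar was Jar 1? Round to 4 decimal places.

Posterior probability ≈ 0.4293

P(white|Jar 1) = 0.7273; P(white|Jar 2) = 0.5; P(white|Jar 3) = 0.4667.
Prior × likelihood for each source: 0.333333·0.7273=0.2424, 0.333333·0.5=0.1667, 0.333333·0.4667=0.1556. Summing gives P(white) = 0.56465.
P(Jar 1 | white) = 0.2424 / 0.56465 = 0.4293.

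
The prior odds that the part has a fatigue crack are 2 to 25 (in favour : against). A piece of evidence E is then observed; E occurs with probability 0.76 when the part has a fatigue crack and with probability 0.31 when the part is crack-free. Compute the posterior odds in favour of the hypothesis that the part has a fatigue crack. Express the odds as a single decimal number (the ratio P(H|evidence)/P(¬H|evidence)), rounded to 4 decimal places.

Posterior odds ≈ 0.1961

Prior odds = 2/25 = 0.080000. In log-odds, ln(0.080000) = -2.5257.
Add log likelihood ratio: ln(2.4516) = 0.89675.
Posterior log-odds = -1.6290, so posterior odds = exp(-1.6290) = 0.19613.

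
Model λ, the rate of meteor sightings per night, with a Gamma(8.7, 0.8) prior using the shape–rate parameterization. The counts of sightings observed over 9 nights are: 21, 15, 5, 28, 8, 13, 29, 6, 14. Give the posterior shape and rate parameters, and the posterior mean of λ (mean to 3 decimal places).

Posterior: Gamma(shape=147.7, rate=9.8); mean ≈ 15.071

Total count ∑xᵢ = 139 over n = 9 nights.
Gamma is conjugate to the Poisson likelihood: posterior is Gamma(shape = 8.7+139 = 147.7, rate = 0.8+9 = 9.8).
E[λ | data] = 147.7/9.8 = 15.071.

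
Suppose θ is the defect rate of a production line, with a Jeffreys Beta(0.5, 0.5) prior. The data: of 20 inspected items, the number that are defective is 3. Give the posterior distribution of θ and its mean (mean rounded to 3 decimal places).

Posterior: Beta(3.5, 17.5); mean ≈ 0.167

Observing 3 successes and 17 failures updates Beta(0.5, 0.5) by adding the success and failure counts to the two shape parameters: α = 0.5+3 = 3.5, β = 0.5+17 = 17.5.
E[θ | data] = 3.5/(3.5+17.5) = 0.167.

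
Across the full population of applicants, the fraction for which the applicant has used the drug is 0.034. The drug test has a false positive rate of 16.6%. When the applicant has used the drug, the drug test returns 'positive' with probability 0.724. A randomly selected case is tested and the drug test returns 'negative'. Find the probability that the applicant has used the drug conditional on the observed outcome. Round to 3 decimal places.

Write H for 'the applicant has used the drug'. Prior odds H:¬H = 0.034/0.966 = 0.035197. For the 'negative' outcome, the likelihood ratio is 0.276/0.834 = 0.33094.
Posterior odds = 0.035197 × 0.33094 = 0.011648, so P(H|E) = 0.011648/(1+0.011648) = 0.012.

P(H | E) ≈ 0.012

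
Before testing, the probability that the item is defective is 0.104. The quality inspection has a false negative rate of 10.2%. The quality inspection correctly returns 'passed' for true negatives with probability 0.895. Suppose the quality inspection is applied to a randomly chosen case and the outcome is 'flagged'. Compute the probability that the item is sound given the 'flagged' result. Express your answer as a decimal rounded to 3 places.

Let H be the event that the item is defective. P(H) = 0.104, so P(¬H) = 0.896. With E the 'flagged' result, P(E|H) = 0.898 and P(E|¬H) = 0.105.
P(E) = 0.898·0.104 + 0.105·0.896 = 0.093392 + 0.094080 = 0.18747.
By Bayes' theorem, P(H|E) = 0.093392 / 0.18747 = 0.498. Hence P(¬H|E) = 1 − 0.498 = 0.502.

P(¬H | E) ≈ 0.502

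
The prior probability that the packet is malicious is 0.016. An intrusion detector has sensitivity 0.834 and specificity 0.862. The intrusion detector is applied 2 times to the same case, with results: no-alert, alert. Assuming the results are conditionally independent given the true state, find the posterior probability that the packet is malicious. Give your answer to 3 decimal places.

Posterior P(H) ≈ 0.019

With H the event that the packet is malicious, the joint likelihood of the observed sequence is P(data|H) = 0.166·0.834 = 0.13844 and P(data|¬H) = 0.862·0.138 = 0.11896.
Bayes: P(H|data) = 0.016·0.13844 / (0.016·0.13844 + 0.984·0.11896) = 0.0022151/0.11927 = 0.0186.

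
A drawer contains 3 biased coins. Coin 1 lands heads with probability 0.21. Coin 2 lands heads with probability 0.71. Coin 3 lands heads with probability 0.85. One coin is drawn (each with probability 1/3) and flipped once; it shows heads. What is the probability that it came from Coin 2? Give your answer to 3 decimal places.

Posterior probability ≈ 0.401

P(heads|C1) = 0.21; P(heads|C2) = 0.71; P(heads|C3) = 0.85.
Prior × likelihood for each source: 0.333333·0.21=0.07000, 0.333333·0.71=0.2367, 0.333333·0.85=0.2833. Summing gives P(heads) = 0.59000.
P(Coin 2 | heads) = 0.2367 / 0.59000 = 0.401.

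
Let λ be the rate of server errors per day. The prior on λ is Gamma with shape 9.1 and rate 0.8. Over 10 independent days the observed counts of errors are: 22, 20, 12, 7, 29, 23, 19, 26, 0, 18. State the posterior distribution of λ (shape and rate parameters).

Posterior: Gamma(shape=185.1, rate=10.8)

The Poisson likelihood adds the total count to the shape and the number of exposure periods to the rate. Here ∑xᵢ = 176 and n = 10, so shape 9.1→185.1 and rate 0.8→10.8.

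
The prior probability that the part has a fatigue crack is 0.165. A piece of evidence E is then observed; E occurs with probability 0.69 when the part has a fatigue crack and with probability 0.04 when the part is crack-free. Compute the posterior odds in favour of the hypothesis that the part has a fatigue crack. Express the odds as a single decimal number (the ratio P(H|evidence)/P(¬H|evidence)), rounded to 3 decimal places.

Posterior odds ≈ 3.409

Prior odds = 0.165/(1−0.165) = 0.19760.
Likelihood ratio for E = 0.69/0.04 = 17.250.
Posterior odds = prior odds × LR = 3.4087.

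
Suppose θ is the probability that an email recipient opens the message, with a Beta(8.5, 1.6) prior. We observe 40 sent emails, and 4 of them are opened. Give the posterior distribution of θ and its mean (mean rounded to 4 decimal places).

The binomial likelihood is conjugate to the Beta prior: with 4 successes and 36 failures, the posterior is Beta(8.5+4, 1.6+36) = Beta(12.5, 37.6).
E[θ | data] = 12.5/(12.5+37.6) = 0.2495.

Posterior: Beta(12.5, 37.6); mean ≈ 0.2495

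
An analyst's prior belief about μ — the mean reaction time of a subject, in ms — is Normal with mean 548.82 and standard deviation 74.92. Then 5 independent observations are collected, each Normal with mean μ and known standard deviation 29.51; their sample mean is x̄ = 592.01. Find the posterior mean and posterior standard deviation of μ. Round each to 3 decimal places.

Posterior mean ≈ 590.710; posterior SD ≈ 12.997

With known σ, the Normal prior is conjugate. Weight on the data is w = (n/σ²)/(n/σ² + 1/τ₀²) = 0.00574158/(0.00574158+0.00017816) = 0.96990.
Posterior mean = w·x̄ + (1−w)·μ₀ = 0.96990·592.01 + 0.030096·548.82 = 590.710. Posterior variance = 1/(0.00574158+0.00017816) = 168.926, so SD = 12.997.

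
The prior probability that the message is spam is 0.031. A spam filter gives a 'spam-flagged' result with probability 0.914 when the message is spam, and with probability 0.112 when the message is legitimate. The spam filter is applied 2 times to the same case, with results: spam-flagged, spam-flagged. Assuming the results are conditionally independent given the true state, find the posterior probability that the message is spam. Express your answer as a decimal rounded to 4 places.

Let H be the event that the message is spam; start with P(H) = 0.031. P('spam-flagged'|H) = 0.914, P('spam-flagged'|¬H) = 0.112.
Update on result 1 ('spam-flagged'): P(H) ← 0.914·0.0310 / (0.914·0.0310 + 0.112·0.9690) = 0.028334/0.13686 = 0.2070.
Update on result 2 ('spam-flagged'): P(H) ← 0.914·0.2070 / (0.914·0.2070 + 0.112·0.7930) = 0.18922/0.27803 = 0.6806.

Posterior P(H) ≈ 0.6806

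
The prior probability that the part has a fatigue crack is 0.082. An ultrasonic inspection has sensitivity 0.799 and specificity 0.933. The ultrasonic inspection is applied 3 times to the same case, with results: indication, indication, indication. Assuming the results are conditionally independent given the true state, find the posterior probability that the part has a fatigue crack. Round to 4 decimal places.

Posterior P(H) ≈ 0.9934

Let H be the event that the part has a fatigue crack; start with P(H) = 0.082. P('indication'|H) = 0.799, P('indication'|¬H) = 0.067.
Update on result 1 ('indication'): P(H) ← 0.799·0.0820 / (0.799·0.0820 + 0.067·0.9180) = 0.065518/0.12702 = 0.5158.
Update on result 2 ('indication'): P(H) ← 0.799·0.5158 / (0.799·0.5158 + 0.067·0.4842) = 0.41212/0.44456 = 0.9270.
Update on result 3 ('indication'): P(H) ← 0.799·0.9270 / (0.799·0.9270 + 0.067·0.0730) = 0.74069/0.74558 = 0.9934.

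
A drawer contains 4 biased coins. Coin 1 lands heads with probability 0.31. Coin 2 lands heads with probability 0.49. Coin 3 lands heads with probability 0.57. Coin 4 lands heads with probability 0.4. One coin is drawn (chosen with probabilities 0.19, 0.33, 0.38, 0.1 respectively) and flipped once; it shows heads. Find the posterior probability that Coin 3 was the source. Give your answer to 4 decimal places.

Posterior probability ≈ 0.4539

P(heads|C1) = 0.31; P(heads|C2) = 0.49; P(heads|C3) = 0.57; P(heads|C4) = 0.4.
Prior × likelihood for each source: 0.19·0.31=0.05890, 0.33·0.49=0.1617, 0.38·0.57=0.2166, 0.1·0.4=0.04000. Summing gives P(heads) = 0.47720.
P(Coin 3 | heads) = 0.2166 / 0.47720 = 0.4539.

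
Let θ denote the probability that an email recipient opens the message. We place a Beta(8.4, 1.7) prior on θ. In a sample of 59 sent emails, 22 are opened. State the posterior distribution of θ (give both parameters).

Observing 22 successes and 37 failures updates Beta(8.4, 1.7) by adding the success and failure counts to the two shape parameters: α = 8.4+22 = 30.4, β = 1.7+37 = 38.7.

Posterior: Beta(30.4, 38.7)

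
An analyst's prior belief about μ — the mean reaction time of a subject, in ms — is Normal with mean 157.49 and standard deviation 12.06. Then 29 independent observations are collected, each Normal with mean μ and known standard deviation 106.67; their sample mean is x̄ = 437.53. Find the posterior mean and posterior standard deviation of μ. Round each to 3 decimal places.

Posterior mean ≈ 233.224; posterior SD ≈ 10.301

Prior precision 1/τ₀² = 1/12.06² = 0.00687552; data precision n/σ² = 29/106.67² = 0.00254867.
Posterior precision = 0.00687552 + 0.00254867 = 0.00942419, giving posterior SD = 1/√0.00942419 = 10.301.
Posterior mean = (0.00687552·157.49 + 0.00254867·437.53) / 0.00942419 = 233.224.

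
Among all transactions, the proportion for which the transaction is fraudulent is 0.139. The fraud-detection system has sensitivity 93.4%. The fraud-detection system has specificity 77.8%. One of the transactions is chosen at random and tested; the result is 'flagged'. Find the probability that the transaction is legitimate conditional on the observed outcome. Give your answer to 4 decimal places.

Write H for 'the transaction is fraudulent'. Prior odds H:¬H = 0.139/0.861 = 0.16144. For the 'flagged' outcome, the likelihood ratio is 0.934/0.222 = 4.2072.
Posterior odds = 0.16144 × 4.2072 = 0.67921, so P(H|E) = 0.67921/(1+0.67921) = 0.4045. Then P(¬H|E) = 1 − 0.4045 = 0.5955.

P(¬H | E) ≈ 0.5955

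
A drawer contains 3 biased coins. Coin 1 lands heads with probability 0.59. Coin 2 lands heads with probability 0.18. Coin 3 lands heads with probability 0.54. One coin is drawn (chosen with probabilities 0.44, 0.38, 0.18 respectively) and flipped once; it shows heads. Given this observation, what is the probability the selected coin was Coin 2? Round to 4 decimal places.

Posterior probability ≈ 0.1609

P(heads|C1) = 0.59; P(heads|C2) = 0.18; P(heads|C3) = 0.54.
Prior × likelihood for each source: 0.44·0.59=0.2596, 0.38·0.18=0.06840, 0.18·0.54=0.09720. Summing gives P(heads) = 0.42520.
P(Coin 2 | heads) = 0.06840 / 0.42520 = 0.1609.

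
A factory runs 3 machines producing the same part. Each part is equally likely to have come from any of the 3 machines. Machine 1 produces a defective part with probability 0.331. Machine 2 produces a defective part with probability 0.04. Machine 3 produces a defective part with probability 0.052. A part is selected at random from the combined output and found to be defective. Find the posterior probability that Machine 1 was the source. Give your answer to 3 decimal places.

Posterior probability ≈ 0.783

P(defective|M1) = 0.331; P(defective|M2) = 0.04; P(defective|M3) = 0.052.
Prior × likelihood for each source: 0.333333·0.331=0.1103, 0.333333·0.04=0.01333, 0.333333·0.052=0.01733. Summing gives P(defective) = 0.14100.
P(Machine 1 | defective) = 0.1103 / 0.14100 = 0.783.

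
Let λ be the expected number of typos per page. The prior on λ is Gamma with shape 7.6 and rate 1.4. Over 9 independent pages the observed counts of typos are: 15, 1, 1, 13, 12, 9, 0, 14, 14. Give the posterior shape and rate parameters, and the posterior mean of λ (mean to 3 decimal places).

Total count ∑xᵢ = 79 over n = 9 pages.
Gamma is conjugate to the Poisson likelihood: posterior is Gamma(shape = 7.6+79 = 86.6, rate = 1.4+9 = 10.4).
Posterior mean = shape/rate = 86.6/10.4 = 8.327.

Posterior: Gamma(shape=86.6, rate=10.4); mean ≈ 8.327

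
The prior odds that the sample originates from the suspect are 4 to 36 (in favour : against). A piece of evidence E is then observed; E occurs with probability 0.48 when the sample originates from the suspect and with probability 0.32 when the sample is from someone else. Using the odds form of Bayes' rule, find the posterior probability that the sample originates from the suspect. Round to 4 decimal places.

Prior odds = 4/36 = 0.11111. In log-odds, ln(0.11111) = -2.1972.
Add log likelihood ratio: ln(1.5000) = 0.40547.
Posterior log-odds = -1.7918, so posterior odds = exp(-1.7918) = 0.16667. Converting, P(H|E) = 0.16667/1.1667 = 0.1429.

Posterior probability ≈ 0.1429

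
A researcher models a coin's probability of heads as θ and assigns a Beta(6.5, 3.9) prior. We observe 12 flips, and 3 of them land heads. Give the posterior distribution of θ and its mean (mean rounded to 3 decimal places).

Posterior: Beta(9.5, 12.9); mean ≈ 0.424

Observing 3 successes and 9 failures updates Beta(6.5, 3.9) by adding the success and failure counts to the two shape parameters: α = 6.5+3 = 9.5, β = 3.9+9 = 12.9.
Posterior mean = α/(α+β) = 9.5/22.4 = 0.424.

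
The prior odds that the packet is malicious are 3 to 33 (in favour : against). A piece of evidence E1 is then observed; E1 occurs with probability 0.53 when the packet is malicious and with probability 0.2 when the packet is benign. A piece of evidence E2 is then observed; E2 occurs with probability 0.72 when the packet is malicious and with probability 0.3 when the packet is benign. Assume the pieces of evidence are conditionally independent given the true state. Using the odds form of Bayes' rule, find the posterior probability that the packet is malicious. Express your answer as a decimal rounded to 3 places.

Posterior probability ≈ 0.366

Prior odds = 3/33 = 0.090909.
Likelihood ratio for E1 = 0.53/0.2 = 2.6500.
Likelihood ratio for E2 = 0.72/0.3 = 2.4000.
Posterior odds = prior odds × LR₁ × LR₂ = 0.57818.
Posterior probability = odds/(1+odds) = 0.57818/1.5782 = 0.366.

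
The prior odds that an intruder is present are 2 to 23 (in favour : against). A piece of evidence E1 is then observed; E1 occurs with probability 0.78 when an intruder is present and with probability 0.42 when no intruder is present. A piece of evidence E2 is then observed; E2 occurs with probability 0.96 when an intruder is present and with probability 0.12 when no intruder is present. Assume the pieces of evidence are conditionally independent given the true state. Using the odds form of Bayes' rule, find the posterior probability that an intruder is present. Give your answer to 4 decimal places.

Prior odds = 2/23 = 0.086957.
Likelihood ratio for E1 = 0.78/0.42 = 1.8571.
Likelihood ratio for E2 = 0.96/0.12 = 8.0000.
Posterior odds = prior odds × LR₁ × LR₂ = 1.2919.
Posterior probability = odds/(1+odds) = 1.2919/2.2919 = 0.5637.

Posterior probability ≈ 0.5637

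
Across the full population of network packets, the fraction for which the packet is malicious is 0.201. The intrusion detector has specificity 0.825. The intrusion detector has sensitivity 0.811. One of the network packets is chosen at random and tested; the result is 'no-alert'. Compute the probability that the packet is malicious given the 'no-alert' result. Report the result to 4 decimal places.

P(H | E) ≈ 0.0545

Write H for 'the packet is malicious'. Prior odds H:¬H = 0.201/0.799 = 0.25156. For the 'no-alert' outcome, the likelihood ratio is 0.189/0.825 = 0.22909.
Posterior odds = 0.25156 × 0.22909 = 0.057631, so P(H|E) = 0.057631/(1+0.057631) = 0.0545.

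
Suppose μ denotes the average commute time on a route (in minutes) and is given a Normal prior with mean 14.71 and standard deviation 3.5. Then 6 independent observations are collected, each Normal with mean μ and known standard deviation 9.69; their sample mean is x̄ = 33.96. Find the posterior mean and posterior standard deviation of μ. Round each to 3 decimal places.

With known σ, the Normal prior is conjugate. Weight on the data is w = (n/σ²)/(n/σ² + 1/τ₀²) = 0.0639004/(0.0639004+0.0816327) = 0.43908.
Posterior mean = w·x̄ + (1−w)·μ₀ = 0.43908·33.96 + 0.56092·14.71 = 23.162. Posterior variance = 1/(0.0639004+0.0816327) = 6.87129, so SD = 2.621.

Posterior mean ≈ 23.162; posterior SD ≈ 2.621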